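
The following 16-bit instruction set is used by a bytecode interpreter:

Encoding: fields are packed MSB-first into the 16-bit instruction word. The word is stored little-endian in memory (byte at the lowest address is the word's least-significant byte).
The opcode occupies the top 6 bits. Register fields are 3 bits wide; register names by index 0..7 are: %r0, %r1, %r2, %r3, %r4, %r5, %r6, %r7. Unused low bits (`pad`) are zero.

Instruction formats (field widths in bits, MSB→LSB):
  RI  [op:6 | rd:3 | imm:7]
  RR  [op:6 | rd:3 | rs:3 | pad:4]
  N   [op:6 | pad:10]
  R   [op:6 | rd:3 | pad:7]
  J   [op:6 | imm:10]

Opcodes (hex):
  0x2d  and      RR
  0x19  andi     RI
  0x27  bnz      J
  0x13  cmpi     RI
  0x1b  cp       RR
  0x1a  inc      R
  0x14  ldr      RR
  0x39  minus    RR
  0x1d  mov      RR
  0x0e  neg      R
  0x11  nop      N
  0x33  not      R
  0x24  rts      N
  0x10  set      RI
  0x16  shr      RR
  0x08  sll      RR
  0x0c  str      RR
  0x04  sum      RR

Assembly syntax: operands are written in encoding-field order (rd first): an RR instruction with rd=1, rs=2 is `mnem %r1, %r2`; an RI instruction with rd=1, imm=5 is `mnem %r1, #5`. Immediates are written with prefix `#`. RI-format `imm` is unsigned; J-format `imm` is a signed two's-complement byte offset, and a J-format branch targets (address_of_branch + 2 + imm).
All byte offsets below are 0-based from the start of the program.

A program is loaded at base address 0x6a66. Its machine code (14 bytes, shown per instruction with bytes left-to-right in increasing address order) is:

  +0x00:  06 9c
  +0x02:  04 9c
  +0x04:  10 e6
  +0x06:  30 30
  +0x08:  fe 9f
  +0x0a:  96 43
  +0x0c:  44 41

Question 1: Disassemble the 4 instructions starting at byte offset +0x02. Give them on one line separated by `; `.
bnz #4; minus %r4, %r1; str %r0, %r3; bnz #-2

off 0x02: read 04 9c as little → 0x9c04
  top 6b → 0x27 → bnz [J]
  imm: (w>>0)&0x3ff=0x4 → #4
off 0x04: read 10 e6 as little → 0xe610
  top 6b → 0x39 → minus [RR]
  rd: (w>>7)&0x7=0x4 → %r4
  rs: (w>>4)&0x7=0x1 → %r1
off 0x06: read 30 30 as little → 0x3030
  top 6b → 0xc → str [RR]
  rd: (w>>7)&0x7=0x0 → %r0
  rs: (w>>4)&0x7=0x3 → %r3
off 0x08: read fe 9f as little → 0x9ffe
  top 6b → 0x27 → bnz [J]
  imm: (w>>0)&0x3ff=0x3fe (s10→-2) → #-2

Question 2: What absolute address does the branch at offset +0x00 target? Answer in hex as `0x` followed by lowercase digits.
0x6a6e

[00] 06 9c → 0x9c06
  op=0x9c06>>10=0x27 ⇒ bnz (J)
  imm: (w>>0)&0x3ff=0x6 → #6
  target = base 0x6a66 + off 0x00 + 2 + imm 6 = 0x6a6e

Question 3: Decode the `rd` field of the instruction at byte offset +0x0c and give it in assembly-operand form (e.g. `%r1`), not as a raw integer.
off 0x0c: read 44 41 as little → 0x4144
  top 6b → 0x10 → set [RI]
  [9:7] rd=2 = %r2
  [6:0] imm=68 = #68

%r2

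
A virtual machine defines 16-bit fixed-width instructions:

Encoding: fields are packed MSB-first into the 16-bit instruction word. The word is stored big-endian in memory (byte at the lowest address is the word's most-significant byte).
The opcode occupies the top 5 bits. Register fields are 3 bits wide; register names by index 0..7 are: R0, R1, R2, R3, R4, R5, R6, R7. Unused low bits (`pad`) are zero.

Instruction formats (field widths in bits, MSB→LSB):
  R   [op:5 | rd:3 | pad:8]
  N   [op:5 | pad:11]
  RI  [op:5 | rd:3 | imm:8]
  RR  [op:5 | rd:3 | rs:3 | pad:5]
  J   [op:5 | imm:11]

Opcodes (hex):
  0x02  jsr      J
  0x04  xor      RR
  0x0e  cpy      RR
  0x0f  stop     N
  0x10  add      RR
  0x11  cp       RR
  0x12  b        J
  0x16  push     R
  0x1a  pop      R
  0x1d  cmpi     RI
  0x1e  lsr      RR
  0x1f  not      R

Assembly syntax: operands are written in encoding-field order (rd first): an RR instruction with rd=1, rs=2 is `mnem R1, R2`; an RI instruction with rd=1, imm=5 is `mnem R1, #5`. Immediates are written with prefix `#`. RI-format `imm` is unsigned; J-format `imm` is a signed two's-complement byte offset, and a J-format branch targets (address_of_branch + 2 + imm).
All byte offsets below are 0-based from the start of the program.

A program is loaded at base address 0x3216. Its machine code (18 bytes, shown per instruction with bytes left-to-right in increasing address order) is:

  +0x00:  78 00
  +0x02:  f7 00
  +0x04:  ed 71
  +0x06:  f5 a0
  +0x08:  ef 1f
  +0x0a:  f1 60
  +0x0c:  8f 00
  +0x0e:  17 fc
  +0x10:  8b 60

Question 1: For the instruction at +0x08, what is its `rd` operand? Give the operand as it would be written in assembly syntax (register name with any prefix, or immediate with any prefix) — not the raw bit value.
off 0x08: read ef 1f as big → 0xef1f
  top 5b → 0x1d → cmpi [RI]
  rd: (w>>8)&0x7=0x7 → R7
  imm: (w>>0)&0xff=0x1f → #31

R7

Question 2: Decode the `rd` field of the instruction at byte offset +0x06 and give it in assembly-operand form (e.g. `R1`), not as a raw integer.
off 0x06: read f5 a0 as big → 0xf5a0
  top 5b → 0x1e → lsr [RR]
  [10:8] rd=5 = R5
  [7:5] rs=5 = R5

R5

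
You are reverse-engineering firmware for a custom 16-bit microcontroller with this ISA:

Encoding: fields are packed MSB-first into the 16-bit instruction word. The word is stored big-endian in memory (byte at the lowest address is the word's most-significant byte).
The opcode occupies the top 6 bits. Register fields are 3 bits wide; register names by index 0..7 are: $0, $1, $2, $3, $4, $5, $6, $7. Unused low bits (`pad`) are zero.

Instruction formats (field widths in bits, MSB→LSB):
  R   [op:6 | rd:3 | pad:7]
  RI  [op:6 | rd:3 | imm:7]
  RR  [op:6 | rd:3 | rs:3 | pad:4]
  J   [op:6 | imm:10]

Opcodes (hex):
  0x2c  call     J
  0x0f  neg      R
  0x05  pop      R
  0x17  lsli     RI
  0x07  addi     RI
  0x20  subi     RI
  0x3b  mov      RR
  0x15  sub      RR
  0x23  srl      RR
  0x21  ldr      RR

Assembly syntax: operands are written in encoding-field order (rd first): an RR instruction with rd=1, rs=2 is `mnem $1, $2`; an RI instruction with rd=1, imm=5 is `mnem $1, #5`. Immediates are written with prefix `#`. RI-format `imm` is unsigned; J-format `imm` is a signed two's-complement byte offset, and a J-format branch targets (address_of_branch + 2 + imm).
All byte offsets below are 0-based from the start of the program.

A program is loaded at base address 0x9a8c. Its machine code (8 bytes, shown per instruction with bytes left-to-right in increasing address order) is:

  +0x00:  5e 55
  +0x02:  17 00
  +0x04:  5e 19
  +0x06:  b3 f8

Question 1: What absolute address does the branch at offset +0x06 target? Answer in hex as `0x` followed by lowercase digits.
@+06  big-endian(b3 f8) = 0xb3f8
  op=0xb3f8>>10=0x2c ⇒ call (J)
  imm: (w>>0)&0x3ff=0x3f8 (s10→-8) → #-8
  target = base 0x9a8c + off 0x06 + 2 + imm -8 = 0x9a8c

0x9a8c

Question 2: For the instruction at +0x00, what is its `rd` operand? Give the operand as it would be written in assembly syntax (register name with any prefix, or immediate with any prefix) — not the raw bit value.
$4

@+00  big-endian(5e 55) = 0x5e55
  opcode bits[15:10]=0x17: lsli/RI
  rd: (w>>7)&0x7=0x4 → $4
  imm: (w>>0)&0x7f=0x55 → #85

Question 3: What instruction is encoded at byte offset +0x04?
@+04  big-endian(5e 19) = 0x5e19
  top 6b → 0x17 → lsli [RI]
  rd: (w>>7)&0x7=0x4 → $4
  imm: (w>>0)&0x7f=0x19 → #25

lsli $4, #25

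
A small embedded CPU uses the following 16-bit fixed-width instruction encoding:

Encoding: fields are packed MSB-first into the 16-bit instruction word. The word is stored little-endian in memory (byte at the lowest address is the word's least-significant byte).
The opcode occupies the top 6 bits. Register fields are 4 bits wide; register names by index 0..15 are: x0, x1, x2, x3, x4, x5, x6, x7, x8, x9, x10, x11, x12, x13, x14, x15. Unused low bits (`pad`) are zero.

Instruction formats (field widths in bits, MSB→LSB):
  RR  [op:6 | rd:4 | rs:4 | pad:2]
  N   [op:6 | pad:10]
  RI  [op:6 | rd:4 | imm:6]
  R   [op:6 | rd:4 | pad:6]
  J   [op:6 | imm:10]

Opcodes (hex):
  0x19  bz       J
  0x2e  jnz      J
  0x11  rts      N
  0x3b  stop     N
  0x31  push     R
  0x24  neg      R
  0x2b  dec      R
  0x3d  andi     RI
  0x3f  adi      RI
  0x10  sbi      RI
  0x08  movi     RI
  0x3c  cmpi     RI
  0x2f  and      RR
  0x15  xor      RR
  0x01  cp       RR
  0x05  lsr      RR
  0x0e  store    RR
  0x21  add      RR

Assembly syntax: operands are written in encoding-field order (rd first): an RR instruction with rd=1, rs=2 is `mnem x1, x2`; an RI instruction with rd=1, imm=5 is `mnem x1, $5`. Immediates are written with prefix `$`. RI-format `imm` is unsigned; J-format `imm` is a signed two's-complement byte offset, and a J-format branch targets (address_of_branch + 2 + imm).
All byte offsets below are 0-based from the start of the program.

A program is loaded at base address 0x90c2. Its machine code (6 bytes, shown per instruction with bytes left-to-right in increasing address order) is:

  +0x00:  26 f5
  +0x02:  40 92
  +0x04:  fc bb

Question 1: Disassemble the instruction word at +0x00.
@+00  little-endian(26 f5) = 0xf526
  op=0xf526>>10=0x3d ⇒ andi (RI)
  [9:6] rd=4 = x4
  [5:0] imm=38 = $38

andi x4, $38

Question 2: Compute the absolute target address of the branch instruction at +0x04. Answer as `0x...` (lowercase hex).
+0x04: fc bb ⇒ word 0xbbfc (little)
  opcode bits[15:10]=0x2e: jnz/J
  imm@[9:0]=0x3fc (s10→-4) ⇒ $-4
  target = base 0x90c2 + off 0x04 + 2 + imm -4 = 0x90c4

0x90c4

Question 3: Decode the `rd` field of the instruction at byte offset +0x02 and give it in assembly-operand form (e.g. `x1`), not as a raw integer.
+0x02: 40 92 ⇒ word 0x9240 (little)
  op=0x9240>>10=0x24 ⇒ neg (R)
  rd@[9:6]=0x9 ⇒ x9

x9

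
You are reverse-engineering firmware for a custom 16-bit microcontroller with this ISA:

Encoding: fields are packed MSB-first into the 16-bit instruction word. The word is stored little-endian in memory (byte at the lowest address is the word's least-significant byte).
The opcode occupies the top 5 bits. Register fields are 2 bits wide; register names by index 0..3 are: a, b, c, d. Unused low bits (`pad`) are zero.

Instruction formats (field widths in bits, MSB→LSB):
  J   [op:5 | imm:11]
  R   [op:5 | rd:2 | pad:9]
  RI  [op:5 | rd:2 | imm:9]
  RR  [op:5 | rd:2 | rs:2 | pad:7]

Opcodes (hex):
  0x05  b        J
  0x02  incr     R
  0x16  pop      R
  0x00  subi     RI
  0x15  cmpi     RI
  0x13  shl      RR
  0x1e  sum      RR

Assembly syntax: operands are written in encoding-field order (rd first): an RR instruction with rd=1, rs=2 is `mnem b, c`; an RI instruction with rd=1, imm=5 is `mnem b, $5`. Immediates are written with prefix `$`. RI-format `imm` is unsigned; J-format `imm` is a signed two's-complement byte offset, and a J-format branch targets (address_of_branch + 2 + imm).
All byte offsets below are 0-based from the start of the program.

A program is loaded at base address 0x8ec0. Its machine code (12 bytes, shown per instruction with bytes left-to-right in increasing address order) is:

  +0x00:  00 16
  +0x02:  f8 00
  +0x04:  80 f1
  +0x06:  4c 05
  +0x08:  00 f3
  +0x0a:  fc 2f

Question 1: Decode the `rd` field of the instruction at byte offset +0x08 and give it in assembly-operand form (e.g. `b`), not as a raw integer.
+0x08: 00 f3 ⇒ word 0xf300 (little)
  opcode bits[15:11]=0x1e: sum/RR
  [10:9] rd=1 = b
  [8:7] rs=2 = c

b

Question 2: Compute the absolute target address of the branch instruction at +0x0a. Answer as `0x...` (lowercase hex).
0x8ec8

+0x0a: fc 2f ⇒ word 0x2ffc (little)
  top 5b → 0x5 → b [J]
  imm: (w>>0)&0x7ff=0x7fc (s11→-4) → $-4
  target = base 0x8ec0 + off 0x0a + 2 + imm -4 = 0x8ec8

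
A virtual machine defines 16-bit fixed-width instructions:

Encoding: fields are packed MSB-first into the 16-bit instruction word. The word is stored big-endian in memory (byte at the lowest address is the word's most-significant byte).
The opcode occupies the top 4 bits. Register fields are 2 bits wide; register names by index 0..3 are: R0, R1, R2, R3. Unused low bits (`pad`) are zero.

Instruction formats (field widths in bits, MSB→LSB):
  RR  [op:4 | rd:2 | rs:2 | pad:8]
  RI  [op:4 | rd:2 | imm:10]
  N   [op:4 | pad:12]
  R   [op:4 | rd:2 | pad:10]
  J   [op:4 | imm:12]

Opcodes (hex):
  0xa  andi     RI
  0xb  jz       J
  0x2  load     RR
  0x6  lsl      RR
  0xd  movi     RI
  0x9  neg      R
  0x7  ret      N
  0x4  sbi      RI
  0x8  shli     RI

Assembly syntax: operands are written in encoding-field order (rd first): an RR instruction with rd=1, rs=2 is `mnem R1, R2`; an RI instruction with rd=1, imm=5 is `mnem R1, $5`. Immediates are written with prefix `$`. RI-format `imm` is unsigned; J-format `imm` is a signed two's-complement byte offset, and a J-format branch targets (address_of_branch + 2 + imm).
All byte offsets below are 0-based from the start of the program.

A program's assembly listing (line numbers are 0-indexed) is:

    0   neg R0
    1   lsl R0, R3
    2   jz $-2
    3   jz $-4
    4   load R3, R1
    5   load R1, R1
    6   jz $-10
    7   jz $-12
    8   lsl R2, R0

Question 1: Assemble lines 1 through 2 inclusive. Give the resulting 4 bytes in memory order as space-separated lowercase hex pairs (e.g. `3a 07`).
63 00 bf fe

L1: lsl op=0x6:4|rd=0:2|rs=3:2|pad=0:8 ⇒ 0x6300 ⇒ big 63 00
L2: jz op=0xb:4|imm=-2:12 ⇒ 0xbffe ⇒ big bf fe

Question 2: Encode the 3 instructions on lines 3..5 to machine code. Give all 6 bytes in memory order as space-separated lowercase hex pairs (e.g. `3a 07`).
3. jz fields op=0xb:4|imm=-4:12 → word bffch → bf fc
4. load fields op=0x2:4|rd=3:2|rs=1:2|pad=0:8 → word 2d00h → 2d 00
5. load fields op=0x2:4|rd=1:2|rs=1:2|pad=0:8 → word 2500h → 25 00

bf fc 2d 00 25 00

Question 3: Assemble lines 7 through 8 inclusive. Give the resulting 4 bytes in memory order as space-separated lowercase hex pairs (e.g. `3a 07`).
L7: jz op=0xb:4|imm=-12:12 ⇒ 0xbff4 ⇒ big bf f4
L8: lsl op=0x6:4|rd=2:2|rs=0:2|pad=0:8 ⇒ 0x6800 ⇒ big 68 00

bf f4 68 00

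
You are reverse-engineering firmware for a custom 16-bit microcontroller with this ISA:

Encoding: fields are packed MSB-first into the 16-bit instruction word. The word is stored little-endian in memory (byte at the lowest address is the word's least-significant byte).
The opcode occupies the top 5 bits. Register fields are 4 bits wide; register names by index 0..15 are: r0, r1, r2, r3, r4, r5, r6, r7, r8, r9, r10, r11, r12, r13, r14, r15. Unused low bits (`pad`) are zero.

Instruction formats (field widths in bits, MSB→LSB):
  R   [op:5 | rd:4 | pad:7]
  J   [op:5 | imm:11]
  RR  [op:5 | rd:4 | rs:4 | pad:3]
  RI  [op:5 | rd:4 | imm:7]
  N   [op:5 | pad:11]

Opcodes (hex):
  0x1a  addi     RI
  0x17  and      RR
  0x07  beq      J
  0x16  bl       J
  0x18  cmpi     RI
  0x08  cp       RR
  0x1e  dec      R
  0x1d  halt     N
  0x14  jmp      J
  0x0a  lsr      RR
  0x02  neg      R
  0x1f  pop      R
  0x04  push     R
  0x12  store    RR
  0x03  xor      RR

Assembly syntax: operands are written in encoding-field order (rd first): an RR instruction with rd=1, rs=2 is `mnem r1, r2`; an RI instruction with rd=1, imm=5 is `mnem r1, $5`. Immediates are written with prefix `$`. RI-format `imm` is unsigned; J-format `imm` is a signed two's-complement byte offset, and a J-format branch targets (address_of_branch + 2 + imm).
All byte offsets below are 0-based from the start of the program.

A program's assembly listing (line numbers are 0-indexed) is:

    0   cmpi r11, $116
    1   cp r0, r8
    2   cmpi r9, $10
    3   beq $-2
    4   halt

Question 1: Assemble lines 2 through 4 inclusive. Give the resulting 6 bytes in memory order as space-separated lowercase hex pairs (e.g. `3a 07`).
line 2 (cmpi): pack op=0x18:5|rd=9:4|imm=10:7 = 0xc48a; little→ 8a c4
line 3 (beq): pack op=0x7:5|imm=-2:11 = 0x3ffe; little→ fe 3f
line 4 (halt): pack op=0x1d:5|pad=0:11 = 0xe800; little→ 00 e8

8a c4 fe 3f 00 e8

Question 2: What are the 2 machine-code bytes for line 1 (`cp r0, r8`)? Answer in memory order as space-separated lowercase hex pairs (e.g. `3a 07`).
1. cp fields op=0x8:5|rd=0:4|rs=8:4|pad=0:3 → word 4040h → 40 40

40 40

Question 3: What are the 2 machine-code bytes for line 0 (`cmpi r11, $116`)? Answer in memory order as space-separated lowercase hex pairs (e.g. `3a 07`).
L0: cmpi op=0x18:5|rd=11:4|imm=116:7 ⇒ 0xc5f4 ⇒ little f4 c5

f4 c5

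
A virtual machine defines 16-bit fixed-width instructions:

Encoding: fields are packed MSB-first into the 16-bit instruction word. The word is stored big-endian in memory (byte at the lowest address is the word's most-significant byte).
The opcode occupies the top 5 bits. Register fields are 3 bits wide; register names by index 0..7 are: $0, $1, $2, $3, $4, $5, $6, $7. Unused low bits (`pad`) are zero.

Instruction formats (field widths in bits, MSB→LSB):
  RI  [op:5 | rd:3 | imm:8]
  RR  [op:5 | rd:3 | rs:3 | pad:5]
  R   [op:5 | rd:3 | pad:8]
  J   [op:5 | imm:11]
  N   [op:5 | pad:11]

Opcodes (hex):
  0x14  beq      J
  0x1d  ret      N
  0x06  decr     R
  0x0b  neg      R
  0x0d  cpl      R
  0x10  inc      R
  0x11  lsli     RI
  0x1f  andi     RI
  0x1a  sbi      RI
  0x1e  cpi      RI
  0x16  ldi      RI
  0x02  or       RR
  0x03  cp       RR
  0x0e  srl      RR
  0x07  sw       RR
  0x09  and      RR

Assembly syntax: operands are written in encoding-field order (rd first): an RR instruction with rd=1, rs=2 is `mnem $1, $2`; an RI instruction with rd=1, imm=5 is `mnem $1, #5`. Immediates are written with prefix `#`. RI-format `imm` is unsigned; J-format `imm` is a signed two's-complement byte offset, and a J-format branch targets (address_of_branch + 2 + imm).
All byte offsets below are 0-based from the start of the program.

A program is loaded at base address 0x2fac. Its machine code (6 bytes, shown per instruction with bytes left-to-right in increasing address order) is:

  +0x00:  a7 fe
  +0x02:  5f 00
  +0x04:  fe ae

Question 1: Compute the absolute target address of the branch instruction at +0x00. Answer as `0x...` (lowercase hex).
0x2fac

off 0x00: read a7 fe as big → 0xa7fe
  opcode bits[15:11]=0x14: beq/J
  imm@[10:0]=0x7fe (s11→-2) ⇒ #-2
  target = base 0x2fac + off 0x00 + 2 + imm -2 = 0x2fac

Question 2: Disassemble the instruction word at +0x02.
@+02  big-endian(5f 00) = 0x5f00
  top 5b → 0xb → neg [R]
  [10:8] rd=7 = $7

neg $7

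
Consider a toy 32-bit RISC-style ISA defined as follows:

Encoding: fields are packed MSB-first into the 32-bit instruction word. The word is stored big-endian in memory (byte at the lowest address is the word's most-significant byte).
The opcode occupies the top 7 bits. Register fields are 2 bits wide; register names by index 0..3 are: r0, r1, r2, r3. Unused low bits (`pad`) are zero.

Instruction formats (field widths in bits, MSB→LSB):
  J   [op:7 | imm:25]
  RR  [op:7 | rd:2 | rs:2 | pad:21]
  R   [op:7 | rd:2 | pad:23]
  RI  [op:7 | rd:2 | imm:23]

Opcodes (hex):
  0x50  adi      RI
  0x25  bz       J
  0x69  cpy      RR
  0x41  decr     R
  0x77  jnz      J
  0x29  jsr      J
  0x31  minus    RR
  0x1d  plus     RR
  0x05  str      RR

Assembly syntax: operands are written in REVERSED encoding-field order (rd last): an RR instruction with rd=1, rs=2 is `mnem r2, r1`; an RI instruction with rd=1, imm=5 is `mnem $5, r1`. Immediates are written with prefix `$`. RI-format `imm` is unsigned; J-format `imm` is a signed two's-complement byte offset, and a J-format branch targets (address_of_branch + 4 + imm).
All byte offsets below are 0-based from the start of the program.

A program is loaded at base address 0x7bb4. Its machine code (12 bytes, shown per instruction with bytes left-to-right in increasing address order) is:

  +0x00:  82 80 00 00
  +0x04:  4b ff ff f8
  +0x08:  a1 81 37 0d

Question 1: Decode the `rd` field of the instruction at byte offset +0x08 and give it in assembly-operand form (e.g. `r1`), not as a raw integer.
off 0x08: read a1 81 37 0d as big → 0xa181370d
  op=0xa181370d>>25=0x50 ⇒ adi (RI)
  rd@[24:23]=0x3 ⇒ r3
  imm@[22:0]=0x1370d ⇒ $79629

r3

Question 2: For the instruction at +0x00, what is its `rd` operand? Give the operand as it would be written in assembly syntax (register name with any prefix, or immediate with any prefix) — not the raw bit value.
r1

[00] 82 80 00 00 → 0x82800000
  op=0x82800000>>25=0x41 ⇒ decr (R)
  rd: (w>>23)&0x3=0x1 → r1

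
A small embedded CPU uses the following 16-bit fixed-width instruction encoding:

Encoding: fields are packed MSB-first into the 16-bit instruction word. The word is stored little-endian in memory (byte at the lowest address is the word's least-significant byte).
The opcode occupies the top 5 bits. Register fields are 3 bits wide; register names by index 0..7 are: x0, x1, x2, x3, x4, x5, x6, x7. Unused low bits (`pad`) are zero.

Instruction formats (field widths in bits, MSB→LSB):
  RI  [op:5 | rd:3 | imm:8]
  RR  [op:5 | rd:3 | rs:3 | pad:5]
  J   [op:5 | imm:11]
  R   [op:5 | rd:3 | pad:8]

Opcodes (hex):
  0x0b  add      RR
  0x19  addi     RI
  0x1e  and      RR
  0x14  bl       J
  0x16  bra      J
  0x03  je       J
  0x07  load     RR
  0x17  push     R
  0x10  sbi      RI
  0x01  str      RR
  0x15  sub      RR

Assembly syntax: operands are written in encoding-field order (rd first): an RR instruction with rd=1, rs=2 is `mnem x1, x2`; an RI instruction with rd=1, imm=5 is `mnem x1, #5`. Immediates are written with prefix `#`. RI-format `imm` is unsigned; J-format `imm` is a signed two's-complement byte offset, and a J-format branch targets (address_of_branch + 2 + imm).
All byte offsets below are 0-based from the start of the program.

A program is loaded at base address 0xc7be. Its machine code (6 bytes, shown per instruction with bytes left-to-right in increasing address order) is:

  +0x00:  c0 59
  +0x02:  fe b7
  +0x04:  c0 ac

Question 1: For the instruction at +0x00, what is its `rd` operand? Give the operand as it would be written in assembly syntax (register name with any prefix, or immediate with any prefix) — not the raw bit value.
x1

off 0x00: read c0 59 as little → 0x59c0
  top 5b → 0xb → add [RR]
  rd@[10:8]=0x1 ⇒ x1
  rs@[7:5]=0x6 ⇒ x6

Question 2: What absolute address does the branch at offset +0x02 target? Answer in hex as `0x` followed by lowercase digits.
0xc7c0

@+02  little-endian(fe b7) = 0xb7fe
  opcode bits[15:11]=0x16: bra/J
  [10:0] imm=2046 (s11→-2) = #-2
  target = base 0xc7be + off 0x02 + 2 + imm -2 = 0xc7c0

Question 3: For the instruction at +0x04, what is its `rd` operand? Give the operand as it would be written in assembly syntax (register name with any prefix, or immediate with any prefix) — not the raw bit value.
+0x04: c0 ac ⇒ word 0xacc0 (little)
  top 5b → 0x15 → sub [RR]
  rd: (w>>8)&0x7=0x4 → x4
  rs: (w>>5)&0x7=0x6 → x6

x4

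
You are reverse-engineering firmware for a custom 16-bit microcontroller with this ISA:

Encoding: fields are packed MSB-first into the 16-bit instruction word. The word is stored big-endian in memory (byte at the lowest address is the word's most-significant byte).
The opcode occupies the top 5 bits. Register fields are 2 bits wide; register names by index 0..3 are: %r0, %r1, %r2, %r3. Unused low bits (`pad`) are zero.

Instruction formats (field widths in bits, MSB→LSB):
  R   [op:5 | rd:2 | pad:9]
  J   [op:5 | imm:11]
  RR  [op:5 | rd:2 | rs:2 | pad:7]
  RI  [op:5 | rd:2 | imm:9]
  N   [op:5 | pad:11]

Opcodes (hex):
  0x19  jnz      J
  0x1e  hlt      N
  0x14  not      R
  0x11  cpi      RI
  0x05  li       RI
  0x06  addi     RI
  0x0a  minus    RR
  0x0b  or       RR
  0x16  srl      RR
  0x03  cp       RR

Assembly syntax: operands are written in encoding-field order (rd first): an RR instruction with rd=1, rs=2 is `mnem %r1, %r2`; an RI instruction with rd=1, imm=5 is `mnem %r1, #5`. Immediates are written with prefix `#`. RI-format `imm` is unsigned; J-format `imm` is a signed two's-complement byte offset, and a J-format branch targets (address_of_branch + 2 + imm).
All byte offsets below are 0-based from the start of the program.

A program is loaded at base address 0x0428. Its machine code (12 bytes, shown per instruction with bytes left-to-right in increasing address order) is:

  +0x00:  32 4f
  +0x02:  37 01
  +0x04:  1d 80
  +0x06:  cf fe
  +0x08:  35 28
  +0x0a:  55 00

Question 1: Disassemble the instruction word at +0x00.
off 0x00: read 32 4f as big → 0x324f
  opcode bits[15:11]=0x6: addi/RI
  rd@[10:9]=0x1 ⇒ %r1
  imm@[8:0]=0x4f ⇒ #79

addi %r1, #79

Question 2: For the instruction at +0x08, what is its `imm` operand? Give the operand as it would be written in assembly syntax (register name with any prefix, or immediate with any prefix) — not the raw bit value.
#296

@+08  big-endian(35 28) = 0x3528
  opcode bits[15:11]=0x6: addi/RI
  [10:9] rd=2 = %r2
  [8:0] imm=296 = #296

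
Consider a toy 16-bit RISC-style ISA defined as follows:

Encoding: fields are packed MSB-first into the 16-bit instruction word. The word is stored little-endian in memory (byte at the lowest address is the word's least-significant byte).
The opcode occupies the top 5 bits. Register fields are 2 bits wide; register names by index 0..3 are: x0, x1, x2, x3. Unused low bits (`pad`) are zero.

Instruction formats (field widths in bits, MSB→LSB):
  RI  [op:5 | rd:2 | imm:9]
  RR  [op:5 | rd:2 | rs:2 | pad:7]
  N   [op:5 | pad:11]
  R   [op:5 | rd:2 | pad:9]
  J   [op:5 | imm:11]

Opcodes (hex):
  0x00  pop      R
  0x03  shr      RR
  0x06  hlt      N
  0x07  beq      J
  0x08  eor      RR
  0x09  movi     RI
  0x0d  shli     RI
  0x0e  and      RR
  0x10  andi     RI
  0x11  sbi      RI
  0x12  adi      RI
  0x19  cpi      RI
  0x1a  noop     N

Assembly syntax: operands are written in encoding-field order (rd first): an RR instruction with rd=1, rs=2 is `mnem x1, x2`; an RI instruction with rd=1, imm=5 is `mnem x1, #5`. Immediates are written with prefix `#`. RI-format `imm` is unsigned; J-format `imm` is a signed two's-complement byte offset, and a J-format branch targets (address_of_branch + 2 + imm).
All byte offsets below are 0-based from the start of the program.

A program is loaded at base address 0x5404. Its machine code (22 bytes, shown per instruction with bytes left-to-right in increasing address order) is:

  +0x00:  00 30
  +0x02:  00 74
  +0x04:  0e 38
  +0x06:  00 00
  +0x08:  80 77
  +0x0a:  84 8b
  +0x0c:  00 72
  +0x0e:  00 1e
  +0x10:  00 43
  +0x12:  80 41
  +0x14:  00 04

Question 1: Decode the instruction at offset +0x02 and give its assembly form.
off 0x02: read 00 74 as little → 0x7400
  opcode bits[15:11]=0xe: and/RR
  rd@[10:9]=0x2 ⇒ x2
  rs@[8:7]=0x0 ⇒ x0

and x2, x0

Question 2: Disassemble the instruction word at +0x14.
off 0x14: read 00 04 as little → 0x0400
  opcode bits[15:11]=0x0: pop/R
  rd@[10:9]=0x2 ⇒ x2

pop x2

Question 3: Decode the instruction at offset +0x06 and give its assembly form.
@+06  little-endian(00 00) = 0x0000
  op=0x0000>>11=0x0 ⇒ pop (R)
  rd: (w>>9)&0x3=0x0 → x0

pop x0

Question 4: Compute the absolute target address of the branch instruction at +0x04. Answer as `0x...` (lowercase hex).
0x5418

+0x04: 0e 38 ⇒ word 0x380e (little)
  op=0x380e>>11=0x7 ⇒ beq (J)
  imm@[10:0]=0xe ⇒ #14
  target = base 0x5404 + off 0x04 + 2 + imm 14 = 0x5418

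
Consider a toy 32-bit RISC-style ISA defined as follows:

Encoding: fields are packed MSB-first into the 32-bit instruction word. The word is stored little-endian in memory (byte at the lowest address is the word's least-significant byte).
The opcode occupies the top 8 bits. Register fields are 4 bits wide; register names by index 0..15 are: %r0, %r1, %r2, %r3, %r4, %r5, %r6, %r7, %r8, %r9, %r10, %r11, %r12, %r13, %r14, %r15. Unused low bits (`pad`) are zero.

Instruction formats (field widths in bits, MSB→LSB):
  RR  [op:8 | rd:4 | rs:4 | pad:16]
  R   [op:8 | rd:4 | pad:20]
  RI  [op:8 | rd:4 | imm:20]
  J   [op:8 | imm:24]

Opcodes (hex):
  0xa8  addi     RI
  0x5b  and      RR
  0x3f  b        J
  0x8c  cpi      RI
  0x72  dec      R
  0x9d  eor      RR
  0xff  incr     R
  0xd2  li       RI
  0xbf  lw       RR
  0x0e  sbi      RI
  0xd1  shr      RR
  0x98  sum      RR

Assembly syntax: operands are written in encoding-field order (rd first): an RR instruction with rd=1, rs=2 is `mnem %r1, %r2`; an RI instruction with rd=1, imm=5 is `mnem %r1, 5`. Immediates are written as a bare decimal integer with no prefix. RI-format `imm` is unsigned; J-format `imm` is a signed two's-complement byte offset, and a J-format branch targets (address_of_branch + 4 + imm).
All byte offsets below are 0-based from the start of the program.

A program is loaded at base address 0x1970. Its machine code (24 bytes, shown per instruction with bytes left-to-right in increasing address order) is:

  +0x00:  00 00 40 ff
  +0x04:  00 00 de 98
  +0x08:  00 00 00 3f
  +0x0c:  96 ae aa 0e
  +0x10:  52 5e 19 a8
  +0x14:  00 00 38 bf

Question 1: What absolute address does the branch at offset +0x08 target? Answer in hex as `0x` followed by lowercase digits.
0x197c

+0x08: 00 00 00 3f ⇒ word 0x3f000000 (little)
  op=0x3f000000>>24=0x3f ⇒ b (J)
  imm@[23:0]=0x0 ⇒ 0
  target = base 0x1970 + off 0x08 + 4 + imm 0 = 0x197c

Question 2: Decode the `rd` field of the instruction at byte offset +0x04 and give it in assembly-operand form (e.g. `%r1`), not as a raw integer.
+0x04: 00 00 de 98 ⇒ word 0x98de0000 (little)
  op=0x98de0000>>24=0x98 ⇒ sum (RR)
  [23:20] rd=13 = %r13
  [19:16] rs=14 = %r14

%r13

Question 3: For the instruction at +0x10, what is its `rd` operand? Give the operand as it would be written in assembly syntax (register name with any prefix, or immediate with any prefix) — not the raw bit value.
off 0x10: read 52 5e 19 a8 as little → 0xa8195e52
  opcode bits[31:24]=0xa8: addi/RI
  rd: (w>>20)&0xf=0x1 → %r1
  imm: (w>>0)&0xfffff=0x95e52 → 613970

%r1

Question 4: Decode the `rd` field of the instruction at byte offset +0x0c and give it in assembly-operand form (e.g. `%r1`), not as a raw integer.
%r10

+0x0c: 96 ae aa 0e ⇒ word 0x0eaaae96 (little)
  top 8b → 0xe → sbi [RI]
  rd: (w>>20)&0xf=0xa → %r10
  imm: (w>>0)&0xfffff=0xaae96 → 700054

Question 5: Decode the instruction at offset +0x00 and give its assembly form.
incr %r4

+0x00: 00 00 40 ff ⇒ word 0xff400000 (little)
  op=0xff400000>>24=0xff ⇒ incr (R)
  [23:20] rd=4 = %r4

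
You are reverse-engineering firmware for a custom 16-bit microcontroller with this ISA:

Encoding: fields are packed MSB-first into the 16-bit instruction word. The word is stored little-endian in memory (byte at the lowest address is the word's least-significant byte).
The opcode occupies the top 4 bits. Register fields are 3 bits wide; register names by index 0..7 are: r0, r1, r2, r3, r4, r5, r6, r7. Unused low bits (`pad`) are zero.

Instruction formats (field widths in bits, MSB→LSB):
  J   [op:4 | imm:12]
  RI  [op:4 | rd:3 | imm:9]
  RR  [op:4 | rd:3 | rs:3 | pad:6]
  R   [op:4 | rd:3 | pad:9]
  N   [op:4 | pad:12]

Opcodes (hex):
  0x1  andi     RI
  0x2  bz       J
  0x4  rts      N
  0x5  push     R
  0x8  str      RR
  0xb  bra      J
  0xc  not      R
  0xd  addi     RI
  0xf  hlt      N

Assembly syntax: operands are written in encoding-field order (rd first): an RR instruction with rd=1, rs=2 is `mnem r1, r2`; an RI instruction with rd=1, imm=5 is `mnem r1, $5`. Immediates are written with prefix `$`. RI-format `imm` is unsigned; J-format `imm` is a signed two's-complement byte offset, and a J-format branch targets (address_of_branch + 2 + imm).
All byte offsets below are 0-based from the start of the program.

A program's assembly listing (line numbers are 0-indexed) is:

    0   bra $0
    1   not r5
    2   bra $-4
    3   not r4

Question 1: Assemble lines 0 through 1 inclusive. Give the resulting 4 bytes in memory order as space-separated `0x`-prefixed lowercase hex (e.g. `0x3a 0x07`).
0x00 0xb0 0x00 0xca

L0: bra op=0xb:4|imm=0:12 ⇒ 0xb000 ⇒ little 00 b0
L1: not op=0xc:4|rd=5:3|pad=0:9 ⇒ 0xca00 ⇒ little 00 ca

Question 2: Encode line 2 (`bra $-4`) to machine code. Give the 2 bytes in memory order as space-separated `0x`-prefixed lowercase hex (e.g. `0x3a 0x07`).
0xfc 0xbf

2. bra fields op=0xb:4|imm=-4:12 → word bffch → fc bf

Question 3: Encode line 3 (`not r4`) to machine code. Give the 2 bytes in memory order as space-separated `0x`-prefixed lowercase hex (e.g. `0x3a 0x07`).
line 3 (not): pack op=0xc:4|rd=4:3|pad=0:9 = 0xc800; little→ 00 c8

0x00 0xc8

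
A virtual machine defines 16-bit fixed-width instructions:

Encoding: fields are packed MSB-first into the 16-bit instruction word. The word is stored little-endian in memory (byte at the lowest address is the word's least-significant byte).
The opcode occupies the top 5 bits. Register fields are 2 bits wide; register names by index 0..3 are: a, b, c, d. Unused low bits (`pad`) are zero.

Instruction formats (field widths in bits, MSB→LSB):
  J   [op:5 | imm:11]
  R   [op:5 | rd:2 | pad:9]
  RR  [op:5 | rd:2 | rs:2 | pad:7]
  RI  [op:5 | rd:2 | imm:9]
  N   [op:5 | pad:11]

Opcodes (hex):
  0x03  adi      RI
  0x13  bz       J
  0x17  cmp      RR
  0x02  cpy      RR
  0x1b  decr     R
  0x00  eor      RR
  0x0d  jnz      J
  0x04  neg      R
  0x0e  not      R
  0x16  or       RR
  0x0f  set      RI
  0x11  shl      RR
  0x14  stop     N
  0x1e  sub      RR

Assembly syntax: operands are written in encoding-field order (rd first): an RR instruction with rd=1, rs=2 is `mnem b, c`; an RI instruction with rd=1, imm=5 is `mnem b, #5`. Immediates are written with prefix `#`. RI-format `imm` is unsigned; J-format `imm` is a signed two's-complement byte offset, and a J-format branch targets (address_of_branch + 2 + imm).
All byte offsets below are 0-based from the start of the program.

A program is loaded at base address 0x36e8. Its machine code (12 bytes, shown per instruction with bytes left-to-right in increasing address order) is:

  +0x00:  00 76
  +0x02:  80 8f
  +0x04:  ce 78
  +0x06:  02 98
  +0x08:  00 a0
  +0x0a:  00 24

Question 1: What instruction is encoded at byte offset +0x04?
set a, #206

@+04  little-endian(ce 78) = 0x78ce
  opcode bits[15:11]=0xf: set/RI
  rd: (w>>9)&0x3=0x0 → a
  imm: (w>>0)&0x1ff=0xce → #206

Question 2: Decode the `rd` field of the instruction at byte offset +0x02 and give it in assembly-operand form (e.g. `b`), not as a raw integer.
d

off 0x02: read 80 8f as little → 0x8f80
  top 5b → 0x11 → shl [RR]
  rd: (w>>9)&0x3=0x3 → d
  rs: (w>>7)&0x3=0x3 → d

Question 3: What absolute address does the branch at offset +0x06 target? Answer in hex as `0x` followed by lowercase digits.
[06] 02 98 → 0x9802
  op=0x9802>>11=0x13 ⇒ bz (J)
  imm: (w>>0)&0x7ff=0x2 → #2
  target = base 0x36e8 + off 0x06 + 2 + imm 2 = 0x36f2

0x36f2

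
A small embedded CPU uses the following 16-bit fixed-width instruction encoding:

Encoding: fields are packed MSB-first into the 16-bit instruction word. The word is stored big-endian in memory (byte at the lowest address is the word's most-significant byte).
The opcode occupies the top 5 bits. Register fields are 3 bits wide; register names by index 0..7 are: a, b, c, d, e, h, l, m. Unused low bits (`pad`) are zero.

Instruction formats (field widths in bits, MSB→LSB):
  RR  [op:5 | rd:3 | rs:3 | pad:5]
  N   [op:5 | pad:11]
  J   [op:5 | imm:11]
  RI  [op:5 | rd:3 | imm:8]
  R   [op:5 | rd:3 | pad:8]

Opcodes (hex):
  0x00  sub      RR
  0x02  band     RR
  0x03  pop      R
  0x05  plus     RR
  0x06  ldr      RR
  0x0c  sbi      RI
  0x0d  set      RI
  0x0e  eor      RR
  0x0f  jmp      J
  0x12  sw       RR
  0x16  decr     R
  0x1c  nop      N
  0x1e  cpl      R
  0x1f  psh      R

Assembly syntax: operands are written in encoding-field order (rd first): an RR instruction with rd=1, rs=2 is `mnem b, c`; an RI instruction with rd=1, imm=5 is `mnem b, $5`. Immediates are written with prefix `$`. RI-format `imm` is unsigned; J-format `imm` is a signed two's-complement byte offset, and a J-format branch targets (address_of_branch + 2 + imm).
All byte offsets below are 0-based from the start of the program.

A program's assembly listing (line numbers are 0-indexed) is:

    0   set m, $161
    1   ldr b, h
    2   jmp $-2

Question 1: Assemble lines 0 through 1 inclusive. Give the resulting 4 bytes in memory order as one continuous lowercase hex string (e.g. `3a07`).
L0: set op=0xd:5|rd=7:3|imm=161:8 ⇒ 0x6fa1 ⇒ big 6f a1
L1: ldr op=0x6:5|rd=1:3|rs=5:3|pad=0:5 ⇒ 0x31a0 ⇒ big 31 a0

6fa131a0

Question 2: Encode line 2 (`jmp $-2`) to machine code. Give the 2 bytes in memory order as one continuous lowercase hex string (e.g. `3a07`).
7ffe

L2: jmp op=0xf:5|imm=-2:11 ⇒ 0x7ffe ⇒ big 7f fe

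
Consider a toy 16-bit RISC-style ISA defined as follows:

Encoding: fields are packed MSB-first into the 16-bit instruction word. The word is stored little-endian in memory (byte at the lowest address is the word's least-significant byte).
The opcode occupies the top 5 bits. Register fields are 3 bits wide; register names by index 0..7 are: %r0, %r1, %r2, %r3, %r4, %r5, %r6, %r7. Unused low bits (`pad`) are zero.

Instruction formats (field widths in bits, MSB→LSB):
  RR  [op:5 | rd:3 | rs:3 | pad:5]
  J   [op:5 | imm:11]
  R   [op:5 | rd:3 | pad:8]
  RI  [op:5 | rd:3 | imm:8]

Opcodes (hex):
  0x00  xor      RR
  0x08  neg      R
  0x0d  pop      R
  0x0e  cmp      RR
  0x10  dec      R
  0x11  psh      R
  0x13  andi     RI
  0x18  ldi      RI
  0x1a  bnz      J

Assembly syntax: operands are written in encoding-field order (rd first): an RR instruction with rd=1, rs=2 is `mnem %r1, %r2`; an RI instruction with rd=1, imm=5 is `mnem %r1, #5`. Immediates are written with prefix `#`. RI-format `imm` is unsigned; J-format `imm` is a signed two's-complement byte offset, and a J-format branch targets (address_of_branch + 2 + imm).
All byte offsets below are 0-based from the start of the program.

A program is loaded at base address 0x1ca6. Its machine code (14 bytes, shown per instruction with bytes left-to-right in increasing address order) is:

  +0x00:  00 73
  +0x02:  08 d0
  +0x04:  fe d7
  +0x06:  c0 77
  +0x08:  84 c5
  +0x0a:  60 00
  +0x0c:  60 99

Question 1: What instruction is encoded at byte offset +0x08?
@+08  little-endian(84 c5) = 0xc584
  op=0xc584>>11=0x18 ⇒ ldi (RI)
  rd@[10:8]=0x5 ⇒ %r5
  imm@[7:0]=0x84 ⇒ #132

ldi %r5, #132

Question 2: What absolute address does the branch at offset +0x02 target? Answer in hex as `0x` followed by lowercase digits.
@+02  little-endian(08 d0) = 0xd008
  opcode bits[15:11]=0x1a: bnz/J
  imm: (w>>0)&0x7ff=0x8 → #8
  target = base 0x1ca6 + off 0x02 + 2 + imm 8 = 0x1cb2

0x1cb2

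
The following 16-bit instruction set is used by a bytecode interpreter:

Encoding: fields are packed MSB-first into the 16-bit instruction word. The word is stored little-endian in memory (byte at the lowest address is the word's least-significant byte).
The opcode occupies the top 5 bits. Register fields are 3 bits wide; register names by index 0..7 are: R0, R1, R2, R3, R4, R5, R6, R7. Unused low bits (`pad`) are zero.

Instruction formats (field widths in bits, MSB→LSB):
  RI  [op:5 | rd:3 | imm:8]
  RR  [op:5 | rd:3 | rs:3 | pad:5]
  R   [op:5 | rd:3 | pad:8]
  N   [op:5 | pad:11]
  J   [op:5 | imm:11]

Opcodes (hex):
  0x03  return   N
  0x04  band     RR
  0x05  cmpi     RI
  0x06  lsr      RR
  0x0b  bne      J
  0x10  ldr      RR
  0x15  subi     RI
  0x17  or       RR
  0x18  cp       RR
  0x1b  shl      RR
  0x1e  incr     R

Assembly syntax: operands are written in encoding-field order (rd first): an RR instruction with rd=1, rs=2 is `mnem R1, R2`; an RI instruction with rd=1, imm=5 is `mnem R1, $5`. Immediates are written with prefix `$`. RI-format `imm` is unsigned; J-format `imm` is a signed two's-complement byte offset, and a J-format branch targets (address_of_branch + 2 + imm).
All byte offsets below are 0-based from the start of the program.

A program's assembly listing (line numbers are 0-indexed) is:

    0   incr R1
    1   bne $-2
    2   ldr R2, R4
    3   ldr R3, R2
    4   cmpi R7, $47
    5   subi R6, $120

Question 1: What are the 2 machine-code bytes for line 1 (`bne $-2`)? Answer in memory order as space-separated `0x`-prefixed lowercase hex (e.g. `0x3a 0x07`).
0xfe 0x5f

L1: bne op=0xb:5|imm=-2:11 ⇒ 0x5ffe ⇒ little fe 5f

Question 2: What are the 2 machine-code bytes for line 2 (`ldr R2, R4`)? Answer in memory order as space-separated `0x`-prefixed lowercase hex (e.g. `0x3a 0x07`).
line 2 (ldr): pack op=0x10:5|rd=2:3|rs=4:3|pad=0:5 = 0x8280; little→ 80 82

0x80 0x82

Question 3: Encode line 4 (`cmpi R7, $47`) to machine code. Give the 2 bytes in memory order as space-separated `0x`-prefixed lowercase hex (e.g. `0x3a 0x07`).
L4: cmpi op=0x5:5|rd=7:3|imm=47:8 ⇒ 0x2f2f ⇒ little 2f 2f

0x2f 0x2f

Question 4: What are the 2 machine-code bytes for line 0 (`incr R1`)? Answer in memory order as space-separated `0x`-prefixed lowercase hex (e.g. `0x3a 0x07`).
0x00 0xf1

0. incr fields op=0x1e:5|rd=1:3|pad=0:8 → word f100h → 00 f1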